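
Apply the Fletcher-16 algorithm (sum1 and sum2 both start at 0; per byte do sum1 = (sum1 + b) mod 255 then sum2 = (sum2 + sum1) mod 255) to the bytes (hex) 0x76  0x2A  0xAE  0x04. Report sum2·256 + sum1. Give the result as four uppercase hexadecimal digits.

B953

Running sums (mod 255):
  after byte 0 (0x76): sum1=118, sum2=118
  after byte 1 (0x2A): sum1=160, sum2=23
  after byte 2 (0xAE): sum1=79, sum2=102
  after byte 3 (0x04): sum1=83, sum2=185
Checksum = sum2·256 + sum1 = 185·256 + 83 = 47443 = 0xB953.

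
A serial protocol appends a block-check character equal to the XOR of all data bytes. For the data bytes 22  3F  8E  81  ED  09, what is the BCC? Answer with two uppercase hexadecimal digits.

F6

XOR the bytes together:
  start with 0x22
  0x22 ⊕ 0x3F = 0x1D
  0x1D ⊕ 0x8E = 0x93
  0x93 ⊕ 0x81 = 0x12
  0x12 ⊕ 0xED = 0xFF
  0xFF ⊕ 0x09 = 0xF6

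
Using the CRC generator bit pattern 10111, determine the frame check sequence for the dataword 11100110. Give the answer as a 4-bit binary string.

1110

Append 4 zeros: 111001100000. Divide by 10111 (XOR where the leading bit is 1):
  pos 0: 11100 XOR 10111 = 01011
  pos 1: 10111 XOR 10111 = 00000
  pos 6: 10000 XOR 10111 = 00111
Remainder (last 4 bits) = 1110. This is the CRC / FCS.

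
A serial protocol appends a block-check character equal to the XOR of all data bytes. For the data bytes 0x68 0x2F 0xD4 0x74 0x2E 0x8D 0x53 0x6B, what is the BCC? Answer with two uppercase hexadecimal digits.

XOR the bytes together:
  start with 0x68
  0x68 ⊕ 0x2F = 0x47
  0x47 ⊕ 0xD4 = 0x93
  0x93 ⊕ 0x74 = 0xE7
  0xE7 ⊕ 0x2E = 0xC9
  0xC9 ⊕ 0x8D = 0x44
  0x44 ⊕ 0x53 = 0x17
  0x17 ⊕ 0x6B = 0x7C

7C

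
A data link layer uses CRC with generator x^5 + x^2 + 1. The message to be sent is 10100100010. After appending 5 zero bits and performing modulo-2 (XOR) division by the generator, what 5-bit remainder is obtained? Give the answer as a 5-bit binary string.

11000

Append 5 zeros: 1010010001000000. Divide by 100101 (XOR where the leading bit is 1):
  pos 0: 101001 XOR 100101 = 001100
  pos 2: 110000 XOR 100101 = 010101
  pos 3: 101010 XOR 100101 = 001111
  pos 5: 111110 XOR 100101 = 011011
  pos 6: 110110 XOR 100101 = 010011
  pos 7: 100110 XOR 100101 = 000011
Remainder (last 5 bits) = 11000. This is the CRC / FCS.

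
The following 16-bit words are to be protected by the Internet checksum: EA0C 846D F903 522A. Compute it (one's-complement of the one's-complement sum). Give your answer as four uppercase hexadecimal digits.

One's-complement addition (fold any carry out of bit 15 back into bit 0):
  0xEA0C + 0x846D = 0x16E79 → wrap carry → 0x6E7A
  0x6E7A + 0xF903 = 0x1677D → wrap carry → 0x677E
  0x677E + 0x522A = 0x0B9A8
One's-complement sum = 0xB9A8.
Checksum = ~0xB9A8 & 0xFFFF = 0x4657.

4657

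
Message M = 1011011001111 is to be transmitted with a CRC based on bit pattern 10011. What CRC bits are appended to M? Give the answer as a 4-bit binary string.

1101

Append 4 zeros: 10110110011110000. Divide by 10011 (XOR where the leading bit is 1):
  pos 0: 10110 XOR 10011 = 00101
  pos 2: 10111 XOR 10011 = 00100
  pos 4: 10000 XOR 10011 = 00011
  pos 7: 11111 XOR 10011 = 01100
  pos 8: 11001 XOR 10011 = 01010
  pos 9: 10100 XOR 10011 = 00111
  pos 11: 11100 XOR 10011 = 01111
  pos 12: 11110 XOR 10011 = 01101
Remainder (last 4 bits) = 1101. This is the CRC / FCS.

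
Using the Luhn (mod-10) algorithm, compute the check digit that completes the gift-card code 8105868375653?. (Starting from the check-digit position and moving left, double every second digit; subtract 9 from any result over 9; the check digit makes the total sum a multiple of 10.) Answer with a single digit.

0

Partial digits right→left: 3 5 6 5 7 3 8 6 8 5 0 1 8
Double every second digit counting from the check-digit position (so the 1st, 3rd, 5th, ... of the partial from the right).
  doubled (with −9 where >9): 6 3 5 7 7 0 7 → sum 35
  kept as-is: 5 5 3 6 5 1 → sum 25
Total = 35 + 25 = 60.
Check digit = (10 − (60 mod 10)) mod 10 = 0.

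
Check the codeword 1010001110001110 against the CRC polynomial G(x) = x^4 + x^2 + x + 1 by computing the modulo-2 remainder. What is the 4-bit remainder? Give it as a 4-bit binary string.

0000

Modulo-2 division of 1010001110001110 by 10111:
  pos 0: 10100 XOR 10111 = 00011
  pos 3: 11011 XOR 10111 = 01100
  pos 4: 11001 XOR 10111 = 01110
  pos 5: 11100 XOR 10111 = 01011
  pos 6: 10110 XOR 10111 = 00001
  pos 10: 10111 XOR 10111 = 00000
Remainder = 0000 (zero — the frame passes the CRC check).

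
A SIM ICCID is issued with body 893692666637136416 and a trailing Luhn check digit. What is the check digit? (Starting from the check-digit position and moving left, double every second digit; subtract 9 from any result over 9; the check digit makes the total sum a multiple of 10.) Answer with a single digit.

Partial digits right→left: 6 1 4 6 3 1 7 3 6 6 6 6 2 9 6 3 9 8
Double every second digit counting from the check-digit position (so the 1st, 3rd, 5th, ... of the partial from the right).
  doubled (with −9 where >9): 3 8 6 5 3 3 4 3 9 → sum 44
  kept as-is: 1 6 1 3 6 6 9 3 8 → sum 43
Total = 44 + 43 = 87.
Check digit = (10 − (87 mod 10)) mod 10 = 3.

3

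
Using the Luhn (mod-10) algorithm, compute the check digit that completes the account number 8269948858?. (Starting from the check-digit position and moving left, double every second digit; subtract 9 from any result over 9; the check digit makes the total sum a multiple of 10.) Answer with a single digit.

9

Partial digits right→left: 8 5 8 8 4 9 9 6 2 8
Double every second digit counting from the check-digit position (so the 1st, 3rd, 5th, ... of the partial from the right).
  doubled (with −9 where >9): 7 7 8 9 4 → sum 35
  kept as-is: 5 8 9 6 8 → sum 36
Total = 35 + 36 = 71.
Check digit = (10 − (71 mod 10)) mod 10 = 9.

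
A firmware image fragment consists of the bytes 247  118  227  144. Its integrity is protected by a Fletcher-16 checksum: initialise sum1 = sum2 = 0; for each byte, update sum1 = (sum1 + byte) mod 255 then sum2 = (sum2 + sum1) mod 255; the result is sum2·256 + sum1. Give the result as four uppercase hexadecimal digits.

Running sums (mod 255):
  after byte 0 (247): sum1=247, sum2=247
  after byte 1 (118): sum1=110, sum2=102
  after byte 2 (227): sum1=82, sum2=184
  after byte 3 (144): sum1=226, sum2=155
Checksum = sum2·256 + sum1 = 155·256 + 226 = 39906 = 0x9BE2.

9BE2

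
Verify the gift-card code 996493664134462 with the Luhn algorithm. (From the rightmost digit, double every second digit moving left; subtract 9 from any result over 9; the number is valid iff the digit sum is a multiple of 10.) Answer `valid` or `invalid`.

invalid

From the right, keep odd positions and double even positions (subtract 9 from any doubled value over 9):
  doubled (positions 2,4,...): 3 8 2 3 6 8 9 → sum 39
  kept (positions 1,3,...): 2 4 3 4 6 9 6 9 → sum 43
Total = 82.
82 mod 10 = 2, so the number is invalid.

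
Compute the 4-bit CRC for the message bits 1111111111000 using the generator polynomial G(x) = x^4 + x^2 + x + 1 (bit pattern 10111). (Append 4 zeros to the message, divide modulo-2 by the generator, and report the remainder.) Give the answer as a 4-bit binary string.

Append 4 zeros: 11111111110000000. Divide by 10111 (XOR where the leading bit is 1):
  pos 0: 11111 XOR 10111 = 01000
  pos 1: 10001 XOR 10111 = 00110
  pos 3: 11011 XOR 10111 = 01100
  pos 4: 11001 XOR 10111 = 01110
  pos 5: 11101 XOR 10111 = 01010
  pos 6: 10100 XOR 10111 = 00011
  pos 9: 11000 XOR 10111 = 01111
  pos 10: 11110 XOR 10111 = 01001
  pos 11: 10010 XOR 10111 = 00101
Remainder (last 4 bits) = 1010. This is the CRC / FCS.

1010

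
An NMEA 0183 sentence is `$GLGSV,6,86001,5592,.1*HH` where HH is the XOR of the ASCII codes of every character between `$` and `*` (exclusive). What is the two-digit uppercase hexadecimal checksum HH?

54

XOR the ASCII codes of the payload characters:
  'G' = 0x47 → acc = 0x47
  'L' = 0x4C → acc = 0x0B
  'G' = 0x47 → acc = 0x4C
  'S' = 0x53 → acc = 0x1F
  'V' = 0x56 → acc = 0x49
  ',' = 0x2C → acc = 0x65
  '6' = 0x36 → acc = 0x53
  ',' = 0x2C → acc = 0x7F
  '8' = 0x38 → acc = 0x47
  '6' = 0x36 → acc = 0x71
  '0' = 0x30 → acc = 0x41
  '0' = 0x30 → acc = 0x71
  '1' = 0x31 → acc = 0x40
  ',' = 0x2C → acc = 0x6C
  '5' = 0x35 → acc = 0x59
  '5' = 0x35 → acc = 0x6C
  '9' = 0x39 → acc = 0x55
  '2' = 0x32 → acc = 0x67
  ',' = 0x2C → acc = 0x4B
  '.' = 0x2E → acc = 0x65
  '1' = 0x31 → acc = 0x54
Checksum = 0x54.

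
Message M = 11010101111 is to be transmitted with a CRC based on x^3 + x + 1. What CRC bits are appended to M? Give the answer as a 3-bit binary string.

Append 3 zeros: 11010101111000. Divide by 1011 (XOR where the leading bit is 1):
  pos 0: 1101 XOR 1011 = 0110
  pos 1: 1100 XOR 1011 = 0111
  pos 2: 1111 XOR 1011 = 0100
  pos 3: 1000 XOR 1011 = 0011
  pos 5: 1111 XOR 1011 = 0100
  pos 6: 1001 XOR 1011 = 0010
  pos 8: 1010 XOR 1011 = 0001
Remainder (last 3 bits) = 100. This is the CRC / FCS.

100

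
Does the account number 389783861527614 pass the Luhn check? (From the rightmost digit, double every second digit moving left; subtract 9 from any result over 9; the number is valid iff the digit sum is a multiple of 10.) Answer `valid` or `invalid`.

From the right, keep odd positions and double even positions (subtract 9 from any doubled value over 9):
  doubled (positions 2,4,...): 2 5 1 3 6 5 7 → sum 29
  kept (positions 1,3,...): 4 6 2 1 8 8 9 3 → sum 41
Total = 70.
70 mod 10 = 0, so the number is valid.

valid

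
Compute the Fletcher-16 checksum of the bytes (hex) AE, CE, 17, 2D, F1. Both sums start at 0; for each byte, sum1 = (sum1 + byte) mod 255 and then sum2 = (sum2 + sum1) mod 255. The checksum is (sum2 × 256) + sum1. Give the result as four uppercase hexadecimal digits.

Running sums (mod 255):
  after byte 0 (AE): sum1=174, sum2=174
  after byte 1 (CE): sum1=125, sum2=44
  after byte 2 (17): sum1=148, sum2=192
  after byte 3 (2D): sum1=193, sum2=130
  after byte 4 (F1): sum1=179, sum2=54
Checksum = sum2·256 + sum1 = 54·256 + 179 = 14003 = 0x36B3.

36B3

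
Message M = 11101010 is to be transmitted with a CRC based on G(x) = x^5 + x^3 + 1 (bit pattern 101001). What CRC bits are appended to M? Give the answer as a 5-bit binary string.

Append 5 zeros: 1110101000000. Divide by 101001 (XOR where the leading bit is 1):
  pos 0: 111010 XOR 101001 = 010011
  pos 1: 100111 XOR 101001 = 001110
  pos 3: 111000 XOR 101001 = 010001
  pos 4: 100010 XOR 101001 = 001011
  pos 6: 101100 XOR 101001 = 000101
Remainder (last 5 bits) = 01010. This is the CRC / FCS.

01010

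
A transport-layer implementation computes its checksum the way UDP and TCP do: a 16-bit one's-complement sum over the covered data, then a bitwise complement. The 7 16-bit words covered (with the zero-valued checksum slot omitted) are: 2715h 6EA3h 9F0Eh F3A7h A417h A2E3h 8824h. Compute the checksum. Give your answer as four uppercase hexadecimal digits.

One's-complement addition (fold any carry out of bit 15 back into bit 0):
  0x2715 + 0x6EA3 = 0x095B8
  0x95B8 + 0x9F0E = 0x134C6 → wrap carry → 0x34C7
  0x34C7 + 0xF3A7 = 0x1286E → wrap carry → 0x286F
  0x286F + 0xA417 = 0x0CC86
  0xCC86 + 0xA2E3 = 0x16F69 → wrap carry → 0x6F6A
  0x6F6A + 0x8824 = 0x0F78E
One's-complement sum = 0xF78E.
Checksum = ~0xF78E & 0xFFFF = 0x0871.

0871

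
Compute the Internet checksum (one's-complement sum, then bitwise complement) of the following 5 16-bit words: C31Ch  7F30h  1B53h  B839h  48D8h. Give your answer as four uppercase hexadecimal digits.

One's-complement addition (fold any carry out of bit 15 back into bit 0):
  0xC31C + 0x7F30 = 0x1424C → wrap carry → 0x424D
  0x424D + 0x1B53 = 0x05DA0
  0x5DA0 + 0xB839 = 0x115D9 → wrap carry → 0x15DA
  0x15DA + 0x48D8 = 0x05EB2
One's-complement sum = 0x5EB2.
Checksum = ~0x5EB2 & 0xFFFF = 0xA14D.

A14D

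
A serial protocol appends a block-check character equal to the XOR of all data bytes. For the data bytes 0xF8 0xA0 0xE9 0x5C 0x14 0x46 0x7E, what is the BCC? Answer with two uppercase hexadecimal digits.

C1

XOR the bytes together:
  start with 0xF8
  0xF8 ⊕ 0xA0 = 0x58
  0x58 ⊕ 0xE9 = 0xB1
  0xB1 ⊕ 0x5C = 0xED
  0xED ⊕ 0x14 = 0xF9
  0xF9 ⊕ 0x46 = 0xBF
  0xBF ⊕ 0x7E = 0xC1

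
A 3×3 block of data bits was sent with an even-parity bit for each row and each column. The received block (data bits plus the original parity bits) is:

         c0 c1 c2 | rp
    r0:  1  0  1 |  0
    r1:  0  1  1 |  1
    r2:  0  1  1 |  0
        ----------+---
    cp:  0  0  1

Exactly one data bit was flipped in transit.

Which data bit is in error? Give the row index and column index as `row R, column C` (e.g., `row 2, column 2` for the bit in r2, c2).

Recompute each row's even parity and compare to rp:
  r0: data parity 0, sent rp 0 → ok
  r1: data parity 0, sent rp 1 → mismatch
  r2: data parity 0, sent rp 0 → ok
Recompute each column's even parity and compare to cp:
  c0: data parity 1, sent cp 0 → mismatch
  c1: data parity 0, sent cp 0 → ok
  c2: data parity 1, sent cp 1 → ok
Exactly one row (r1) and one column (c0) fail → the flipped bit is at their intersection.

row 1, column 0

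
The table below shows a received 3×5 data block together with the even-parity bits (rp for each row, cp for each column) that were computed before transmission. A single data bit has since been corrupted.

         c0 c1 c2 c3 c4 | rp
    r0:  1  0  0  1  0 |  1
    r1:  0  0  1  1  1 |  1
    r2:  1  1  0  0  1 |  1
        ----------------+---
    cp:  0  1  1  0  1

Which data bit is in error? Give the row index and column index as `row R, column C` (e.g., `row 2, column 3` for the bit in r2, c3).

row 0, column 4

Recompute each row's even parity and compare to rp:
  r0: data parity 0, sent rp 1 → mismatch
  r1: data parity 1, sent rp 1 → ok
  r2: data parity 1, sent rp 1 → ok
Recompute each column's even parity and compare to cp:
  c0: data parity 0, sent cp 0 → ok
  c1: data parity 1, sent cp 1 → ok
  c2: data parity 1, sent cp 1 → ok
  c3: data parity 0, sent cp 0 → ok
  c4: data parity 0, sent cp 1 → mismatch
Exactly one row (r0) and one column (c4) fail → the flipped bit is at their intersection.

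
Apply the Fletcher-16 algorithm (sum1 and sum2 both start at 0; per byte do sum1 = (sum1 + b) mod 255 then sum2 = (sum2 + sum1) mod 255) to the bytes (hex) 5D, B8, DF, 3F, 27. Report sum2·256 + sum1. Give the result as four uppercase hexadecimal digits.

FA5C

Running sums (mod 255):
  after byte 0 (5D): sum1=93, sum2=93
  after byte 1 (B8): sum1=22, sum2=115
  after byte 2 (DF): sum1=245, sum2=105
  after byte 3 (3F): sum1=53, sum2=158
  after byte 4 (27): sum1=92, sum2=250
Checksum = sum2·256 + sum1 = 250·256 + 92 = 64092 = 0xFA5C.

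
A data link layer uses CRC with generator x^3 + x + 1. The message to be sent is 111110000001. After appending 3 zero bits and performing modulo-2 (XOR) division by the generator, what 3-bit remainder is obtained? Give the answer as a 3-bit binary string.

Append 3 zeros: 111110000001000. Divide by 1011 (XOR where the leading bit is 1):
  pos 0: 1111 XOR 1011 = 0100
  pos 1: 1001 XOR 1011 = 0010
  pos 3: 1000 XOR 1011 = 0011
  pos 5: 1100 XOR 1011 = 0111
  pos 6: 1110 XOR 1011 = 0101
  pos 7: 1010 XOR 1011 = 0001
  pos 10: 1100 XOR 1011 = 0111
  pos 11: 1110 XOR 1011 = 0101
Remainder (last 3 bits) = 101. This is the CRC / FCS.

101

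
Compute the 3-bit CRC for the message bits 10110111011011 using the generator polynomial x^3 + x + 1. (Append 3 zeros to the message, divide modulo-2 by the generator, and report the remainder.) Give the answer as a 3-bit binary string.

Append 3 zeros: 10110111011011000. Divide by 1011 (XOR where the leading bit is 1):
  pos 0: 1011 XOR 1011 = 0000
  pos 5: 1110 XOR 1011 = 0101
  pos 6: 1011 XOR 1011 = 0000
  pos 10: 1011 XOR 1011 = 0000
Remainder (last 3 bits) = 000. This is the CRC / FCS.

000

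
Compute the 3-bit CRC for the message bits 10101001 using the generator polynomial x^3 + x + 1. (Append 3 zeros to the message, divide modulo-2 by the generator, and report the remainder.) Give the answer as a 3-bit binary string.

Append 3 zeros: 10101001000. Divide by 1011 (XOR where the leading bit is 1):
  pos 0: 1010 XOR 1011 = 0001
  pos 3: 1100 XOR 1011 = 0111
  pos 4: 1111 XOR 1011 = 0100
  pos 5: 1000 XOR 1011 = 0011
  pos 7: 1100 XOR 1011 = 0111
Remainder (last 3 bits) = 111. This is the CRC / FCS.

111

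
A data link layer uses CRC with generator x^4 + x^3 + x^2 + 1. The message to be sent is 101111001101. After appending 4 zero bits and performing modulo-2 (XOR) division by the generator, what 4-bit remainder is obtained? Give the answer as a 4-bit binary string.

Append 4 zeros: 1011110011010000. Divide by 11101 (XOR where the leading bit is 1):
  pos 0: 10111 XOR 11101 = 01010
  pos 1: 10101 XOR 11101 = 01000
  pos 2: 10000 XOR 11101 = 01101
  pos 3: 11010 XOR 11101 = 00111
  pos 5: 11111 XOR 11101 = 00010
  pos 8: 10010 XOR 11101 = 01111
  pos 9: 11110 XOR 11101 = 00011
Remainder (last 4 bits) = 1100. This is the CRC / FCS.

1100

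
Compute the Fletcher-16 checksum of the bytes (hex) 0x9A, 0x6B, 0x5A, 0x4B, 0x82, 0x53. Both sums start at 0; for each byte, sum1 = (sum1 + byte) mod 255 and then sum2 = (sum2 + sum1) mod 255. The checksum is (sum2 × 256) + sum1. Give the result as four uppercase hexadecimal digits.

Running sums (mod 255):
  after byte 0 (0x9A): sum1=154, sum2=154
  after byte 1 (0x6B): sum1=6, sum2=160
  after byte 2 (0x5A): sum1=96, sum2=1
  after byte 3 (0x4B): sum1=171, sum2=172
  after byte 4 (0x82): sum1=46, sum2=218
  after byte 5 (0x53): sum1=129, sum2=92
Checksum = sum2·256 + sum1 = 92·256 + 129 = 23681 = 0x5C81.

5C81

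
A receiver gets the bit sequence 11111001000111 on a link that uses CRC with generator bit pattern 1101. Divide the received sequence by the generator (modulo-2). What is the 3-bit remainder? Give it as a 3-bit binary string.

Modulo-2 division of 11111001000111 by 1101:
  pos 0: 1111 XOR 1101 = 0010
  pos 2: 1010 XOR 1101 = 0111
  pos 3: 1110 XOR 1101 = 0011
  pos 5: 1110 XOR 1101 = 0011
  pos 7: 1100 XOR 1101 = 0001
  pos 10: 1111 XOR 1101 = 0010
Remainder = 010 (nonzero — an error is detected).

010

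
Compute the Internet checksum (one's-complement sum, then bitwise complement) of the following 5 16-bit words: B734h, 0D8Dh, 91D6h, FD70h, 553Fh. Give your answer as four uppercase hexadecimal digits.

One's-complement addition (fold any carry out of bit 15 back into bit 0):
  0xB734 + 0x0D8D = 0x0C4C1
  0xC4C1 + 0x91D6 = 0x15697 → wrap carry → 0x5698
  0x5698 + 0xFD70 = 0x15408 → wrap carry → 0x5409
  0x5409 + 0x553F = 0x0A948
One's-complement sum = 0xA948.
Checksum = ~0xA948 & 0xFFFF = 0x56B7.

56B7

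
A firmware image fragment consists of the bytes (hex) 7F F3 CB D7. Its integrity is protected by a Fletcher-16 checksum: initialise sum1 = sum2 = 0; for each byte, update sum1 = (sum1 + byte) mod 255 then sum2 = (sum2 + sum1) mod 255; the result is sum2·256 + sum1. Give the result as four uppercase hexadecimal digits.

4917

Running sums (mod 255):
  after byte 0 (7F): sum1=127, sum2=127
  after byte 1 (F3): sum1=115, sum2=242
  after byte 2 (CB): sum1=63, sum2=50
  after byte 3 (D7): sum1=23, sum2=73
Checksum = sum2·256 + sum1 = 73·256 + 23 = 18711 = 0x4917.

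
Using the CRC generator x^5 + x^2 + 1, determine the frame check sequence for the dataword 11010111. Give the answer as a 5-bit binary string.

01000

Append 5 zeros: 1101011100000. Divide by 100101 (XOR where the leading bit is 1):
  pos 0: 110101 XOR 100101 = 010000
  pos 1: 100001 XOR 100101 = 000100
  pos 4: 100100 XOR 100101 = 000001
Remainder (last 5 bits) = 01000. This is the CRC / FCS.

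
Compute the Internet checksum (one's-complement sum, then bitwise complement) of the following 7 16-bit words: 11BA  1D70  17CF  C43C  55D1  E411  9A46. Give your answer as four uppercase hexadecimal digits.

20A0

One's-complement addition (fold any carry out of bit 15 back into bit 0):
  0x11BA + 0x1D70 = 0x02F2A
  0x2F2A + 0x17CF = 0x046F9
  0x46F9 + 0xC43C = 0x10B35 → wrap carry → 0x0B36
  0x0B36 + 0x55D1 = 0x06107
  0x6107 + 0xE411 = 0x14518 → wrap carry → 0x4519
  0x4519 + 0x9A46 = 0x0DF5F
One's-complement sum = 0xDF5F.
Checksum = ~0xDF5F & 0xFFFF = 0x20A0.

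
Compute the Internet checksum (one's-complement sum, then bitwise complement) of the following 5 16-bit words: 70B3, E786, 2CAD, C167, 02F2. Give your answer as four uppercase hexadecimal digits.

B6BE

One's-complement addition (fold any carry out of bit 15 back into bit 0):
  0x70B3 + 0xE786 = 0x15839 → wrap carry → 0x583A
  0x583A + 0x2CAD = 0x084E7
  0x84E7 + 0xC167 = 0x1464E → wrap carry → 0x464F
  0x464F + 0x02F2 = 0x04941
One's-complement sum = 0x4941.
Checksum = ~0x4941 & 0xFFFF = 0xB6BE.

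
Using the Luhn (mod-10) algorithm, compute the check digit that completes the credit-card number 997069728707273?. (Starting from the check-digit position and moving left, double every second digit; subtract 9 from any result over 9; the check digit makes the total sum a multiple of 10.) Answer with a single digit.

Partial digits right→left: 3 7 2 7 0 7 8 2 7 9 6 0 7 9 9
Double every second digit counting from the check-digit position (so the 1st, 3rd, 5th, ... of the partial from the right).
  doubled (with −9 where >9): 6 4 0 7 5 3 5 9 → sum 39
  kept as-is: 7 7 7 2 9 0 9 → sum 41
Total = 39 + 41 = 80.
Check digit = (10 − (80 mod 10)) mod 10 = 0.

0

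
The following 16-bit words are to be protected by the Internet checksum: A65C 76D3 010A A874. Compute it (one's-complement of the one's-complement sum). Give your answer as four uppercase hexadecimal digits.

One's-complement addition (fold any carry out of bit 15 back into bit 0):
  0xA65C + 0x76D3 = 0x11D2F → wrap carry → 0x1D30
  0x1D30 + 0x010A = 0x01E3A
  0x1E3A + 0xA874 = 0x0C6AE
One's-complement sum = 0xC6AE.
Checksum = ~0xC6AE & 0xFFFF = 0x3951.

3951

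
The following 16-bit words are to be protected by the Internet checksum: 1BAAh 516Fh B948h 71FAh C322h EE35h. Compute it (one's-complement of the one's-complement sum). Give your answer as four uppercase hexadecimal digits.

B64A

One's-complement addition (fold any carry out of bit 15 back into bit 0):
  0x1BAA + 0x516F = 0x06D19
  0x6D19 + 0xB948 = 0x12661 → wrap carry → 0x2662
  0x2662 + 0x71FA = 0x0985C
  0x985C + 0xC322 = 0x15B7E → wrap carry → 0x5B7F
  0x5B7F + 0xEE35 = 0x149B4 → wrap carry → 0x49B5
One's-complement sum = 0x49B5.
Checksum = ~0x49B5 & 0xFFFF = 0xB64A.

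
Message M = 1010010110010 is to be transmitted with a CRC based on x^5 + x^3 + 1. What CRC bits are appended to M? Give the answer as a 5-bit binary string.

Append 5 zeros: 101001011001000000. Divide by 101001 (XOR where the leading bit is 1):
  pos 0: 101001 XOR 101001 = 000000
  pos 7: 110010 XOR 101001 = 011011
  pos 8: 110110 XOR 101001 = 011111
  pos 9: 111110 XOR 101001 = 010111
  pos 10: 101110 XOR 101001 = 000111
Remainder (last 5 bits) = 11100. This is the CRC / FCS.

11100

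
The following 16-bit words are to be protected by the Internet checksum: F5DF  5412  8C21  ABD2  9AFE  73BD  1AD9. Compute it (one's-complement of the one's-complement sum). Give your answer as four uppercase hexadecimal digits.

5484

One's-complement addition (fold any carry out of bit 15 back into bit 0):
  0xF5DF + 0x5412 = 0x149F1 → wrap carry → 0x49F2
  0x49F2 + 0x8C21 = 0x0D613
  0xD613 + 0xABD2 = 0x181E5 → wrap carry → 0x81E6
  0x81E6 + 0x9AFE = 0x11CE4 → wrap carry → 0x1CE5
  0x1CE5 + 0x73BD = 0x090A2
  0x90A2 + 0x1AD9 = 0x0AB7B
One's-complement sum = 0xAB7B.
Checksum = ~0xAB7B & 0xFFFF = 0x5484.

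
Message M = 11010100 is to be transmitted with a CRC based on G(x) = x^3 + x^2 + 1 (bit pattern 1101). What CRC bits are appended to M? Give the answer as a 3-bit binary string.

011

Append 3 zeros: 11010100000. Divide by 1101 (XOR where the leading bit is 1):
  pos 0: 1101 XOR 1101 = 0000
  pos 5: 1000 XOR 1101 = 0101
  pos 6: 1010 XOR 1101 = 0111
  pos 7: 1110 XOR 1101 = 0011
Remainder (last 3 bits) = 011. This is the CRC / FCS.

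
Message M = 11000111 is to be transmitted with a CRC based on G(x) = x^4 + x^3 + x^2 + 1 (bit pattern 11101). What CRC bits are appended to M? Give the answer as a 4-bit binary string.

0001

Append 4 zeros: 110001110000. Divide by 11101 (XOR where the leading bit is 1):
  pos 0: 11000 XOR 11101 = 00101
  pos 2: 10111 XOR 11101 = 01010
  pos 3: 10101 XOR 11101 = 01000
  pos 4: 10000 XOR 11101 = 01101
  pos 5: 11010 XOR 11101 = 00111
  pos 7: 11100 XOR 11101 = 00001
Remainder (last 4 bits) = 0001. This is the CRC / FCS.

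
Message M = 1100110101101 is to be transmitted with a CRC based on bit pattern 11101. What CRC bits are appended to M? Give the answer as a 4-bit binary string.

Append 4 zeros: 11001101011010000. Divide by 11101 (XOR where the leading bit is 1):
  pos 0: 11001 XOR 11101 = 00100
  pos 2: 10010 XOR 11101 = 01111
  pos 3: 11111 XOR 11101 = 00010
  pos 6: 10011 XOR 11101 = 01110
  pos 7: 11100 XOR 11101 = 00001
  pos 11: 11000 XOR 11101 = 00101
Remainder (last 4 bits) = 1010. This is the CRC / FCS.

1010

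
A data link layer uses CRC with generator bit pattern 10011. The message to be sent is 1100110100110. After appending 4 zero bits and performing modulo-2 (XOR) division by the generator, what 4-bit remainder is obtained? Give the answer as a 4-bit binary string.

Append 4 zeros: 11001101001100000. Divide by 10011 (XOR where the leading bit is 1):
  pos 0: 11001 XOR 10011 = 01010
  pos 1: 10101 XOR 10011 = 00110
  pos 3: 11001 XOR 10011 = 01010
  pos 4: 10100 XOR 10011 = 00111
  pos 6: 11101 XOR 10011 = 01110
  pos 7: 11101 XOR 10011 = 01110
  pos 8: 11100 XOR 10011 = 01111
  pos 9: 11110 XOR 10011 = 01101
  pos 10: 11010 XOR 10011 = 01001
  pos 11: 10010 XOR 10011 = 00001
Remainder (last 4 bits) = 0010. This is the CRC / FCS.

0010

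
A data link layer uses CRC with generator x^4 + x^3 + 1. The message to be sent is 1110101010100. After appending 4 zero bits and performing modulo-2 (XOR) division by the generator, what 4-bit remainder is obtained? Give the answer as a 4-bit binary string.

0111

Append 4 zeros: 11101010101000000. Divide by 11001 (XOR where the leading bit is 1):
  pos 0: 11101 XOR 11001 = 00100
  pos 2: 10001 XOR 11001 = 01000
  pos 3: 10000 XOR 11001 = 01001
  pos 4: 10011 XOR 11001 = 01010
  pos 5: 10100 XOR 11001 = 01101
  pos 6: 11011 XOR 11001 = 00010
  pos 9: 10000 XOR 11001 = 01001
  pos 10: 10010 XOR 11001 = 01011
  pos 11: 10110 XOR 11001 = 01111
  pos 12: 11110 XOR 11001 = 00111
Remainder (last 4 bits) = 0111. This is the CRC / FCS.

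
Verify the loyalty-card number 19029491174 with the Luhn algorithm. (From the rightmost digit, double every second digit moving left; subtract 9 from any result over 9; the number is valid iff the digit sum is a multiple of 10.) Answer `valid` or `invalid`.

From the right, keep odd positions and double even positions (subtract 9 from any doubled value over 9):
  doubled (positions 2,4,...): 5 2 8 4 9 → sum 28
  kept (positions 1,3,...): 4 1 9 9 0 1 → sum 24
Total = 52.
52 mod 10 = 2, so the number is invalid.

invalid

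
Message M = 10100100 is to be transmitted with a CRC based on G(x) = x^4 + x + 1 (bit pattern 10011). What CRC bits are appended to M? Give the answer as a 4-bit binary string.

Append 4 zeros: 101001000000. Divide by 10011 (XOR where the leading bit is 1):
  pos 0: 10100 XOR 10011 = 00111
  pos 2: 11110 XOR 10011 = 01101
  pos 3: 11010 XOR 10011 = 01001
  pos 4: 10010 XOR 10011 = 00001
Remainder (last 4 bits) = 1000. This is the CRC / FCS.

1000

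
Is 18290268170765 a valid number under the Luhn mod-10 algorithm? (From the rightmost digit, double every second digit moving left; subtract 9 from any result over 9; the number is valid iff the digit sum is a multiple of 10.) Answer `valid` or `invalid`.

valid

From the right, keep odd positions and double even positions (subtract 9 from any doubled value over 9):
  doubled (positions 2,4,...): 3 0 2 3 0 4 2 → sum 14
  kept (positions 1,3,...): 5 7 7 8 2 9 8 → sum 46
Total = 60.
60 mod 10 = 0, so the number is valid.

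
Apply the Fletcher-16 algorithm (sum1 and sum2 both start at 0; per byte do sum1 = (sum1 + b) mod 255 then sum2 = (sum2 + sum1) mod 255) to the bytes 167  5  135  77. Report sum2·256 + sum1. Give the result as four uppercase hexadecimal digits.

Running sums (mod 255):
  after byte 0 (167): sum1=167, sum2=167
  after byte 1 (5): sum1=172, sum2=84
  after byte 2 (135): sum1=52, sum2=136
  after byte 3 (77): sum1=129, sum2=10
Checksum = sum2·256 + sum1 = 10·256 + 129 = 2689 = 0x0A81.

0A81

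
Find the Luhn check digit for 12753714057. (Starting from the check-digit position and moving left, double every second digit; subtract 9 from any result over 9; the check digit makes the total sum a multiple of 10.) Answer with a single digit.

Partial digits right→left: 7 5 0 4 1 7 3 5 7 2 1
Double every second digit counting from the check-digit position (so the 1st, 3rd, 5th, ... of the partial from the right).
  doubled (with −9 where >9): 5 0 2 6 5 2 → sum 20
  kept as-is: 5 4 7 5 2 → sum 23
Total = 20 + 23 = 43.
Check digit = (10 − (43 mod 10)) mod 10 = 7.

7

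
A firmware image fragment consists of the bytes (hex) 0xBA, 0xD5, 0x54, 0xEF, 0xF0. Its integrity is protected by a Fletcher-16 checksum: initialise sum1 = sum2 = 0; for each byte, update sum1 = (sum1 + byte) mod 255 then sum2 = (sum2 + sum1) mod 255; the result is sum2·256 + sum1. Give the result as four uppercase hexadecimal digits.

CAC5

Running sums (mod 255):
  after byte 0 (0xBA): sum1=186, sum2=186
  after byte 1 (0xD5): sum1=144, sum2=75
  after byte 2 (0x54): sum1=228, sum2=48
  after byte 3 (0xEF): sum1=212, sum2=5
  after byte 4 (0xF0): sum1=197, sum2=202
Checksum = sum2·256 + sum1 = 202·256 + 197 = 51909 = 0xCAC5.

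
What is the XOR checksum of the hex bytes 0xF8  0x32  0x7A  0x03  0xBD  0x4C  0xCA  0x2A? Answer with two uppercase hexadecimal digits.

XOR the bytes together:
  start with 0xF8
  0xF8 ⊕ 0x32 = 0xCA
  0xCA ⊕ 0x7A = 0xB0
  0xB0 ⊕ 0x03 = 0xB3
  0xB3 ⊕ 0xBD = 0x0E
  0x0E ⊕ 0x4C = 0x42
  0x42 ⊕ 0xCA = 0x88
  0x88 ⊕ 0x2A = 0xA2

A2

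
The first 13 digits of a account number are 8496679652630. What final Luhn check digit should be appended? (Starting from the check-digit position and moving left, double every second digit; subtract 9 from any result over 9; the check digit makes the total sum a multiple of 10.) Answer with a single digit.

Partial digits right→left: 0 3 6 2 5 6 9 7 6 6 9 4 8
Double every second digit counting from the check-digit position (so the 1st, 3rd, 5th, ... of the partial from the right).
  doubled (with −9 where >9): 0 3 1 9 3 9 7 → sum 32
  kept as-is: 3 2 6 7 6 4 → sum 28
Total = 32 + 28 = 60.
Check digit = (10 − (60 mod 10)) mod 10 = 0.

0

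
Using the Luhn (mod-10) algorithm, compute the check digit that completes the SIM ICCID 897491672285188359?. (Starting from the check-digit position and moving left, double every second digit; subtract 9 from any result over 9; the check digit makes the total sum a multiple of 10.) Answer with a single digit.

Partial digits right→left: 9 5 3 8 8 1 5 8 2 2 7 6 1 9 4 7 9 8
Double every second digit counting from the check-digit position (so the 1st, 3rd, 5th, ... of the partial from the right).
  doubled (with −9 where >9): 9 6 7 1 4 5 2 8 9 → sum 51
  kept as-is: 5 8 1 8 2 6 9 7 8 → sum 54
Total = 51 + 54 = 105.
Check digit = (10 − (105 mod 10)) mod 10 = 5.

5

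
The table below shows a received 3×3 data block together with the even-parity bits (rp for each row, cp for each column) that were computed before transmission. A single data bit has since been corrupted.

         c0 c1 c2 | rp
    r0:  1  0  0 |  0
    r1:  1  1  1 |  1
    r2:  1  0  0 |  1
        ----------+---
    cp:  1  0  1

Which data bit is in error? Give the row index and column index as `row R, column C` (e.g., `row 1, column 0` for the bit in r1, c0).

Recompute each row's even parity and compare to rp:
  r0: data parity 1, sent rp 0 → mismatch
  r1: data parity 1, sent rp 1 → ok
  r2: data parity 1, sent rp 1 → ok
Recompute each column's even parity and compare to cp:
  c0: data parity 1, sent cp 1 → ok
  c1: data parity 1, sent cp 0 → mismatch
  c2: data parity 1, sent cp 1 → ok
Exactly one row (r0) and one column (c1) fail → the flipped bit is at their intersection.

row 0, column 1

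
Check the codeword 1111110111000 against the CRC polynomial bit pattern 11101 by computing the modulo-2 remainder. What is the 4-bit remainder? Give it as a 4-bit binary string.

Modulo-2 division of 1111110111000 by 11101:
  pos 0: 11111 XOR 11101 = 00010
  pos 3: 10101 XOR 11101 = 01000
  pos 4: 10001 XOR 11101 = 01100
  pos 5: 11001 XOR 11101 = 00100
  pos 7: 10000 XOR 11101 = 01101
  pos 8: 11010 XOR 11101 = 00111
Remainder = 0111 (nonzero — an error is detected).

0111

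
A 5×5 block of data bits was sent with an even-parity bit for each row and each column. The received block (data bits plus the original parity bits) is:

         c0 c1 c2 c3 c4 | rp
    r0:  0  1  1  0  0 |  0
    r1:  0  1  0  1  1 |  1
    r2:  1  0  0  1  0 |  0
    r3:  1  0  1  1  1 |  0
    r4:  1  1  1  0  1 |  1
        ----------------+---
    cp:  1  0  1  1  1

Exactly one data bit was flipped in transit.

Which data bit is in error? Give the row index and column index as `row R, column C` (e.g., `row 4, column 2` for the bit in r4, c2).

Recompute each row's even parity and compare to rp:
  r0: data parity 0, sent rp 0 → ok
  r1: data parity 1, sent rp 1 → ok
  r2: data parity 0, sent rp 0 → ok
  r3: data parity 0, sent rp 0 → ok
  r4: data parity 0, sent rp 1 → mismatch
Recompute each column's even parity and compare to cp:
  c0: data parity 1, sent cp 1 → ok
  c1: data parity 1, sent cp 0 → mismatch
  c2: data parity 1, sent cp 1 → ok
  c3: data parity 1, sent cp 1 → ok
  c4: data parity 1, sent cp 1 → ok
Exactly one row (r4) and one column (c1) fail → the flipped bit is at their intersection.

row 4, column 1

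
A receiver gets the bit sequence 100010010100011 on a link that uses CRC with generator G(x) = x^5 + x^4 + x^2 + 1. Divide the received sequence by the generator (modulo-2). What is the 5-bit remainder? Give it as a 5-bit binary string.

Modulo-2 division of 100010010100011 by 110101:
  pos 0: 100010 XOR 110101 = 010111
  pos 1: 101110 XOR 110101 = 011011
  pos 2: 110111 XOR 110101 = 000010
  pos 6: 100100 XOR 110101 = 010001
  pos 7: 100010 XOR 110101 = 010111
  pos 8: 101111 XOR 110101 = 011010
  pos 9: 110101 XOR 110101 = 000000
Remainder = 00000 (zero — the frame passes the CRC check).

00000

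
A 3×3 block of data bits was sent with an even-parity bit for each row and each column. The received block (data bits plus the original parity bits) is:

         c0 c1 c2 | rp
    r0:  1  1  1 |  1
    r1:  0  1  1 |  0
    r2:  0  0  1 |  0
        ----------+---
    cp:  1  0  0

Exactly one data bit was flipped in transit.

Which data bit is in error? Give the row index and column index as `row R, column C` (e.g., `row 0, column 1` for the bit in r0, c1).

row 2, column 2

Recompute each row's even parity and compare to rp:
  r0: data parity 1, sent rp 1 → ok
  r1: data parity 0, sent rp 0 → ok
  r2: data parity 1, sent rp 0 → mismatch
Recompute each column's even parity and compare to cp:
  c0: data parity 1, sent cp 1 → ok
  c1: data parity 0, sent cp 0 → ok
  c2: data parity 1, sent cp 0 → mismatch
Exactly one row (r2) and one column (c2) fail → the flipped bit is at their intersection.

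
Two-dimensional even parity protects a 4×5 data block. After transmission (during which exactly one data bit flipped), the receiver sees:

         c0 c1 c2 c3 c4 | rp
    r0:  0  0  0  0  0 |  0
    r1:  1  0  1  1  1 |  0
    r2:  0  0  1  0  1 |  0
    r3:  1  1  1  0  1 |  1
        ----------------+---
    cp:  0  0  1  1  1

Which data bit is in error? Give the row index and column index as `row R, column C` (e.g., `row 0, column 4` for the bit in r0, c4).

row 3, column 1

Recompute each row's even parity and compare to rp:
  r0: data parity 0, sent rp 0 → ok
  r1: data parity 0, sent rp 0 → ok
  r2: data parity 0, sent rp 0 → ok
  r3: data parity 0, sent rp 1 → mismatch
Recompute each column's even parity and compare to cp:
  c0: data parity 0, sent cp 0 → ok
  c1: data parity 1, sent cp 0 → mismatch
  c2: data parity 1, sent cp 1 → ok
  c3: data parity 1, sent cp 1 → ok
  c4: data parity 1, sent cp 1 → ok
Exactly one row (r3) and one column (c1) fail → the flipped bit is at their intersection.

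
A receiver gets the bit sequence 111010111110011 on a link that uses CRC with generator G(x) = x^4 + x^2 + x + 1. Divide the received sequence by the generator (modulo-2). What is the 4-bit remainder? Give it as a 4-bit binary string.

Modulo-2 division of 111010111110011 by 10111:
  pos 0: 11101 XOR 10111 = 01010
  pos 1: 10100 XOR 10111 = 00011
  pos 4: 11111 XOR 10111 = 01000
  pos 5: 10001 XOR 10111 = 00110
  pos 7: 11010 XOR 10111 = 01101
  pos 8: 11010 XOR 10111 = 01101
  pos 9: 11011 XOR 10111 = 01100
  pos 10: 11001 XOR 10111 = 01110
Remainder = 1110 (nonzero — an error is detected).

1110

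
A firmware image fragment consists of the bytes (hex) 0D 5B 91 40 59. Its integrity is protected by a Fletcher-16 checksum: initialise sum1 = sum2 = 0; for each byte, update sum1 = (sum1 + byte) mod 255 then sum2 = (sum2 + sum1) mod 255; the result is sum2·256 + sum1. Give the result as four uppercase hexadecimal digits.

Running sums (mod 255):
  after byte 0 (0D): sum1=13, sum2=13
  after byte 1 (5B): sum1=104, sum2=117
  after byte 2 (91): sum1=249, sum2=111
  after byte 3 (40): sum1=58, sum2=169
  after byte 4 (59): sum1=147, sum2=61
Checksum = sum2·256 + sum1 = 61·256 + 147 = 15763 = 0x3D93.

3D93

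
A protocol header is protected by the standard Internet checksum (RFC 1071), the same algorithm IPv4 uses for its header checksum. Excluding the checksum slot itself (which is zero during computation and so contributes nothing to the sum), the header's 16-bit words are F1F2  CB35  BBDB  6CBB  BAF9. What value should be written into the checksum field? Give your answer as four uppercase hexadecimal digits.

5F46

One's-complement addition (fold any carry out of bit 15 back into bit 0):
  0xF1F2 + 0xCB35 = 0x1BD27 → wrap carry → 0xBD28
  0xBD28 + 0xBBDB = 0x17903 → wrap carry → 0x7904
  0x7904 + 0x6CBB = 0x0E5BF
  0xE5BF + 0xBAF9 = 0x1A0B8 → wrap carry → 0xA0B9
One's-complement sum = 0xA0B9.
Checksum = ~0xA0B9 & 0xFFFF = 0x5F46.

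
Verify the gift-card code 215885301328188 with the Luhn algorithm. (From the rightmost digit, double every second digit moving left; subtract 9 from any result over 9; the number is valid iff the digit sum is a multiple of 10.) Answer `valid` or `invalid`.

valid

From the right, keep odd positions and double even positions (subtract 9 from any doubled value over 9):
  doubled (positions 2,4,...): 7 7 6 0 1 7 2 → sum 30
  kept (positions 1,3,...): 8 1 2 1 3 8 5 2 → sum 30
Total = 60.
60 mod 10 = 0, so the number is valid.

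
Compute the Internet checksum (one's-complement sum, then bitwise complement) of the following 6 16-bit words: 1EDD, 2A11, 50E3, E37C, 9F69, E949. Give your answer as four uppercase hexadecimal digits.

One's-complement addition (fold any carry out of bit 15 back into bit 0):
  0x1EDD + 0x2A11 = 0x048EE
  0x48EE + 0x50E3 = 0x099D1
  0x99D1 + 0xE37C = 0x17D4D → wrap carry → 0x7D4E
  0x7D4E + 0x9F69 = 0x11CB7 → wrap carry → 0x1CB8
  0x1CB8 + 0xE949 = 0x10601 → wrap carry → 0x0602
One's-complement sum = 0x0602.
Checksum = ~0x0602 & 0xFFFF = 0xF9FD.

F9FD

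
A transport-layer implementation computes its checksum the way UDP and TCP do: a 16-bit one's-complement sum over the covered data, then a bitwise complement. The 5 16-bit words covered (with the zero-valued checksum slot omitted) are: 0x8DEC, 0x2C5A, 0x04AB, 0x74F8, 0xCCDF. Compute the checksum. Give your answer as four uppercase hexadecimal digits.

FF35

One's-complement addition (fold any carry out of bit 15 back into bit 0):
  0x8DEC + 0x2C5A = 0x0BA46
  0xBA46 + 0x04AB = 0x0BEF1
  0xBEF1 + 0x74F8 = 0x133E9 → wrap carry → 0x33EA
  0x33EA + 0xCCDF = 0x100C9 → wrap carry → 0x00CA
One's-complement sum = 0x00CA.
Checksum = ~0x00CA & 0xFFFF = 0xFF35.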